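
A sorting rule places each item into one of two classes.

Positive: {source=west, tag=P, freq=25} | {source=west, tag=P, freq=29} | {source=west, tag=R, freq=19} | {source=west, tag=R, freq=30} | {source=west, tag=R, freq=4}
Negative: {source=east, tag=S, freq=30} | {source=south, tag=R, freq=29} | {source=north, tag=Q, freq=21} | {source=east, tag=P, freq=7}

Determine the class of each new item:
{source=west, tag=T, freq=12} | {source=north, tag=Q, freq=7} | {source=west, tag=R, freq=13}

The classifier is using: source is west.
{source=west, tag=T, freq=12}: source is west — has this property, so Positive.
{source=north, tag=Q, freq=7}: source is north — does not pass, so Negative.
{source=west, tag=R, freq=13}: source is west — has this property, so Positive.

Positive, Negative, Positive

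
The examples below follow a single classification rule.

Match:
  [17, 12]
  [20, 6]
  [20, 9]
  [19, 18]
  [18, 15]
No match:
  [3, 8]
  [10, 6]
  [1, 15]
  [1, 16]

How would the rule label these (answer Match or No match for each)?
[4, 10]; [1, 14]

No match, No match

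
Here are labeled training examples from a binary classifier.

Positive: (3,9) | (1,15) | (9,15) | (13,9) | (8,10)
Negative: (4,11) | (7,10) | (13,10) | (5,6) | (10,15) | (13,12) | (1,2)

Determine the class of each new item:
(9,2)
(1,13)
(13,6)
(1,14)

Negative, Positive, Negative, Negative

The common property of the 'Positive' items is: sum is even. No 'Negative' item has it.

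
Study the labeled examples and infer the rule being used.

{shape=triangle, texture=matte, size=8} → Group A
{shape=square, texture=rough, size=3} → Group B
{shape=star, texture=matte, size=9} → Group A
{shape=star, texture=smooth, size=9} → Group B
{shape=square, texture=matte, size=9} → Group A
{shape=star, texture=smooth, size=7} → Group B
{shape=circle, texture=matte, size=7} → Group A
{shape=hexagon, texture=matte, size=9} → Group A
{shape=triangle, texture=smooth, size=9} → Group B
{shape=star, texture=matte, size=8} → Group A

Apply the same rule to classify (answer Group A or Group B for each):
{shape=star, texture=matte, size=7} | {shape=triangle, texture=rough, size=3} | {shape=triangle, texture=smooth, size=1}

Rule: texture is matte. This holds for each 'Group A' example and fails for each 'Group B' one.

Group A, Group B, Group B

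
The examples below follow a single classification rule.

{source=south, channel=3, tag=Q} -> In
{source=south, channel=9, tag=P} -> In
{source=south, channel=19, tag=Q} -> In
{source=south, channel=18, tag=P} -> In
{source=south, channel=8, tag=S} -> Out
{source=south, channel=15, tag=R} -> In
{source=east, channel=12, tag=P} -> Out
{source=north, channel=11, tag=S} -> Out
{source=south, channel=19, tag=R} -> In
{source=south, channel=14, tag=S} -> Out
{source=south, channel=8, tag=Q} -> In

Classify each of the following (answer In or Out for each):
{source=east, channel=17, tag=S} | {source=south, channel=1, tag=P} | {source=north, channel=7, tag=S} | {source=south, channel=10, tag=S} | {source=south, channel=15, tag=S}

Rule: source is south AND tag is not S. This holds for each 'In' example and fails for each 'Out' one.

Out, In, Out, Out, Out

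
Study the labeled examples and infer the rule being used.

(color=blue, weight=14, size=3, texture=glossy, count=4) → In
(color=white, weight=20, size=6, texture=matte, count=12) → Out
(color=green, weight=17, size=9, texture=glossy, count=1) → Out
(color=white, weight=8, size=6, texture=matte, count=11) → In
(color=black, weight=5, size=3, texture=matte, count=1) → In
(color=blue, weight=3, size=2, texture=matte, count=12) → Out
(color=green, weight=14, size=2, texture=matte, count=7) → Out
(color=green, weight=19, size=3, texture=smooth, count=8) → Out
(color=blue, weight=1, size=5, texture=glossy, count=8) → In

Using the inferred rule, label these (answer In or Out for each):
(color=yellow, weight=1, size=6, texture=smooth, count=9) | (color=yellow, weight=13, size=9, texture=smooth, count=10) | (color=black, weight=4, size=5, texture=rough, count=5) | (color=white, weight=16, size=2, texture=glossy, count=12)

In, In, In, Out

The classifier is using: weight ≤ 14 AND size ≥ 3.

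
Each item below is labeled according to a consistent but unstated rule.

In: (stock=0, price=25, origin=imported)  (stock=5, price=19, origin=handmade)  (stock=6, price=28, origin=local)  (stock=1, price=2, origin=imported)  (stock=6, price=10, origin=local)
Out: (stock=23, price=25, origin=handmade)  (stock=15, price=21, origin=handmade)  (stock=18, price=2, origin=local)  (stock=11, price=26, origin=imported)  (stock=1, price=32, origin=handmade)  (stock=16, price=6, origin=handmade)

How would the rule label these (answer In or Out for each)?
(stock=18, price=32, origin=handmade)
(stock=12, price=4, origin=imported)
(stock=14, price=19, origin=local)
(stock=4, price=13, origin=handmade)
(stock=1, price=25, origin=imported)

The classifier is using: stock ≤ 6 AND price ≤ 28.
(stock=18, price=32, origin=handmade): stock = 18, price = 32 — does not satisfy this, so Out.
(stock=12, price=4, origin=imported): stock = 12, price = 4 — does not satisfy this, so Out.
(stock=14, price=19, origin=local): stock = 14, price = 19 — does not satisfy this, so Out.
(stock=4, price=13, origin=handmade): stock = 4, price = 13 — satisfies this, so In.
(stock=1, price=25, origin=imported): stock = 1, price = 25 — satisfies this, so In.

Out, Out, Out, In, In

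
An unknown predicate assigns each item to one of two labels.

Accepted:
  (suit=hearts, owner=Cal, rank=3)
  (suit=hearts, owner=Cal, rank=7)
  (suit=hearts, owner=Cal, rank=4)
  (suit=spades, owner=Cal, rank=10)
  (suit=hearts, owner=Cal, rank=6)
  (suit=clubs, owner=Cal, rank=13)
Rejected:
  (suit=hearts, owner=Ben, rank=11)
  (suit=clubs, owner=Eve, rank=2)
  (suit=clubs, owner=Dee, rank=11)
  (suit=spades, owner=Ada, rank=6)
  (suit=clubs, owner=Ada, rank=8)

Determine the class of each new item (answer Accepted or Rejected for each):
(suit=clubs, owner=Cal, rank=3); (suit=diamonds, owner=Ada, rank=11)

Checking candidate rules against both groups, what survives is: owner is Cal.
(suit=clubs, owner=Cal, rank=3) → owner is Cal → Accepted.
(suit=diamonds, owner=Ada, rank=11) → owner is Ada → Rejected.

Accepted, Rejected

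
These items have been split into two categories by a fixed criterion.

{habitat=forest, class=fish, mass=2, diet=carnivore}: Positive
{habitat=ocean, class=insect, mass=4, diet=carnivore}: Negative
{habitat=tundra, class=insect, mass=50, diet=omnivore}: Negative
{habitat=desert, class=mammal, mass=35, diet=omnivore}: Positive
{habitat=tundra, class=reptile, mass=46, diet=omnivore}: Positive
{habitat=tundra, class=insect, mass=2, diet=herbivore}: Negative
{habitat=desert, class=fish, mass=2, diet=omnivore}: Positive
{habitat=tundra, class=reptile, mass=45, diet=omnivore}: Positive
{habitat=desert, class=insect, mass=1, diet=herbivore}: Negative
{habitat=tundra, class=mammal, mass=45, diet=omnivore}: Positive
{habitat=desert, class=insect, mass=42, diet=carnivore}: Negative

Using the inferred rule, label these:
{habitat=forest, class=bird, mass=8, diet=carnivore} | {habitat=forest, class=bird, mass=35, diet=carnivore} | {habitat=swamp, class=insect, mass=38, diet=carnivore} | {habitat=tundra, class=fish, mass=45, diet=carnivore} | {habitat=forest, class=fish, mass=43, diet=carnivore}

Positive, Positive, Negative, Positive, Positive

Comparing the two groups points to one rule — class is not insect.
Positive: {habitat=forest, class=bird, mass=8, diet=carnivore}, since class is bird. Positive: {habitat=forest, class=bird, mass=35, diet=carnivore}, since class is bird. Negative: {habitat=swamp, class=insect, mass=38, diet=carnivore}, since class is insect. Positive: {habitat=tundra, class=fish, mass=45, diet=carnivore}, since class is fish. Positive: {habitat=forest, class=fish, mass=43, diet=carnivore}, since class is fish.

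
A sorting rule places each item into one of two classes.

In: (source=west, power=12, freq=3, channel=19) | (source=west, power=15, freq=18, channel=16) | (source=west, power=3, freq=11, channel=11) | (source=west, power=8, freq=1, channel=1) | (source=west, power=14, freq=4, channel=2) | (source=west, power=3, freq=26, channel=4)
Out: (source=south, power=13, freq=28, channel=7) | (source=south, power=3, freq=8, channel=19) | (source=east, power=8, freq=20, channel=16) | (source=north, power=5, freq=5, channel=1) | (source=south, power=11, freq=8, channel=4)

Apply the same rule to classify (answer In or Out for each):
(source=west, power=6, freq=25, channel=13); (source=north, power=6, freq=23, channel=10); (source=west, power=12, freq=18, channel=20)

The simplest hypothesis consistent with all the labels is: source is west.
In: (source=west, power=6, freq=25, channel=13), since source is west.
Out: (source=north, power=6, freq=23, channel=10), since source is north.
In: (source=west, power=12, freq=18, channel=20), since source is west.

In, Out, In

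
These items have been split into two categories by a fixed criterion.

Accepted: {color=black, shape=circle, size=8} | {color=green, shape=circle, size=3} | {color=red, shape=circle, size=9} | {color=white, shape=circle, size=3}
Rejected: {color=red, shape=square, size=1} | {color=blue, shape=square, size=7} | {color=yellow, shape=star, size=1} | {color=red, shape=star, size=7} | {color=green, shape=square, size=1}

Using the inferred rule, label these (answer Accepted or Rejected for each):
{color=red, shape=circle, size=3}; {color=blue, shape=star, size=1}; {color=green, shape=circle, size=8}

Comparing the two groups points to one rule — shape is circle.

Accepted, Rejected, Accepted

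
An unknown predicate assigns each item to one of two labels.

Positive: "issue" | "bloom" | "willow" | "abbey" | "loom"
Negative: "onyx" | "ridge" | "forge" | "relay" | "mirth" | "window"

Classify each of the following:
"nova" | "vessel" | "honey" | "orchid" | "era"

Every 'Positive' example satisfies: has a double letter. None of the 'Negative' examples do.
"nova": no doubled letter — does not pass, so Negative.
"vessel": 'ss' doubled — qualifies, so Positive.
"honey": no doubled letter — does not pass, so Negative.
"orchid": no doubled letter — does not pass, so Negative.
"era": no doubled letter — does not pass, so Negative.

Negative, Positive, Negative, Negative, Negative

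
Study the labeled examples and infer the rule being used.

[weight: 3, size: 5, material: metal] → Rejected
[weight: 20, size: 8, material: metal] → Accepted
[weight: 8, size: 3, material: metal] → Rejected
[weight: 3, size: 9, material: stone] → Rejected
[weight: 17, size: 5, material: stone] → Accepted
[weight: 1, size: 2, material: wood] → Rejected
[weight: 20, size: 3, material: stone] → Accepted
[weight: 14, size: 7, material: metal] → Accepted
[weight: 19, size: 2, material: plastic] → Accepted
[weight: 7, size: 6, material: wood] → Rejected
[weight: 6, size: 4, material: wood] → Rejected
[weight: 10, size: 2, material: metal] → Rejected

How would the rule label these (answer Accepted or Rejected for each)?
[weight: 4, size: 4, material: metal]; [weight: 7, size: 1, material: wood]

The rule appears to be: weight ≥ 14.
[weight: 4, size: 4, material: metal]: weight = 4, fails the rule → Rejected. [weight: 7, size: 1, material: wood]: weight = 7, fails the rule → Rejected.

Rejected, Rejected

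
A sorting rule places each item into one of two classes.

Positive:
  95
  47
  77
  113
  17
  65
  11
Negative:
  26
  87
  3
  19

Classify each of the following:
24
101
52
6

Negative, Positive, Negative, Negative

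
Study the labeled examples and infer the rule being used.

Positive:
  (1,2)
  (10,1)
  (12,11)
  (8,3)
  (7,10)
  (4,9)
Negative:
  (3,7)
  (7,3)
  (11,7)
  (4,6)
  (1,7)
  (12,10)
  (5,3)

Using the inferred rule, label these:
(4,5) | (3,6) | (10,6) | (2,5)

The classifier is using: sum is odd.
(4,5): Positive (4+5 = 9).
(3,6): Positive (3+6 = 9).
(10,6): Negative (10+6 = 16).
(2,5): Positive (2+5 = 7).

Positive, Positive, Negative, Positive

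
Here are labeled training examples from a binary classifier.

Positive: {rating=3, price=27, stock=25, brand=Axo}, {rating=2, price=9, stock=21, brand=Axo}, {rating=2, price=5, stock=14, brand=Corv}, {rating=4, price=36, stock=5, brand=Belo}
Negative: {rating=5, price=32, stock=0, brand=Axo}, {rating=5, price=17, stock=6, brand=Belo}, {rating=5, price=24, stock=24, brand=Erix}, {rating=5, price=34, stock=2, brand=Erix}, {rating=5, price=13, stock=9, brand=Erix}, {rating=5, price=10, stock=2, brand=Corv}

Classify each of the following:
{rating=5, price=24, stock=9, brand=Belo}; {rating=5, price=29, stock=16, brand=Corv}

Negative, Negative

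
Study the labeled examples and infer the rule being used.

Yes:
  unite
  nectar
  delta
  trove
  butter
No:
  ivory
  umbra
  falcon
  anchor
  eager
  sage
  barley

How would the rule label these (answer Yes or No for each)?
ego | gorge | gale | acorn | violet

No, No, No, No, Yes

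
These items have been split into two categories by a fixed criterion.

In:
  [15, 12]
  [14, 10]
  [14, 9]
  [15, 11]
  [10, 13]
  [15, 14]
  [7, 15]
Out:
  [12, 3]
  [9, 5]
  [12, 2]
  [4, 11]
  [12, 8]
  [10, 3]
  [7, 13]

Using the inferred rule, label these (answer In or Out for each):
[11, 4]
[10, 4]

Out, Out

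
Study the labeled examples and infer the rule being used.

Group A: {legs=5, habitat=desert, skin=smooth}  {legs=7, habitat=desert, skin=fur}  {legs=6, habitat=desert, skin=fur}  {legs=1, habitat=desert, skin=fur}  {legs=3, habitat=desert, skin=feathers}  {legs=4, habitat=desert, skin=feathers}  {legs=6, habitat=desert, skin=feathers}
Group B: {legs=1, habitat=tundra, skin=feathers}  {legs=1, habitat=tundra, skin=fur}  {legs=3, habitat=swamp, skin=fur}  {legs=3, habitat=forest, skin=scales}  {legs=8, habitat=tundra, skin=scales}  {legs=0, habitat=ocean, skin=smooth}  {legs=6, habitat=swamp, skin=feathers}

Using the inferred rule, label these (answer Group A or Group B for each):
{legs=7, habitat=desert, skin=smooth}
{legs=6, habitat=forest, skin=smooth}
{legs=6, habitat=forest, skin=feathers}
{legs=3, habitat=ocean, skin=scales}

Group A, Group B, Group B, Group B

The simplest hypothesis consistent with all the labels is: habitat is desert.
{legs=7, habitat=desert, skin=smooth}: habitat is desert, passes → Group A.
{legs=6, habitat=forest, skin=smooth}: habitat is forest, does not fit → Group B.
{legs=6, habitat=forest, skin=feathers}: habitat is forest, does not fit → Group B.
{legs=3, habitat=ocean, skin=scales}: habitat is ocean, does not fit → Group B.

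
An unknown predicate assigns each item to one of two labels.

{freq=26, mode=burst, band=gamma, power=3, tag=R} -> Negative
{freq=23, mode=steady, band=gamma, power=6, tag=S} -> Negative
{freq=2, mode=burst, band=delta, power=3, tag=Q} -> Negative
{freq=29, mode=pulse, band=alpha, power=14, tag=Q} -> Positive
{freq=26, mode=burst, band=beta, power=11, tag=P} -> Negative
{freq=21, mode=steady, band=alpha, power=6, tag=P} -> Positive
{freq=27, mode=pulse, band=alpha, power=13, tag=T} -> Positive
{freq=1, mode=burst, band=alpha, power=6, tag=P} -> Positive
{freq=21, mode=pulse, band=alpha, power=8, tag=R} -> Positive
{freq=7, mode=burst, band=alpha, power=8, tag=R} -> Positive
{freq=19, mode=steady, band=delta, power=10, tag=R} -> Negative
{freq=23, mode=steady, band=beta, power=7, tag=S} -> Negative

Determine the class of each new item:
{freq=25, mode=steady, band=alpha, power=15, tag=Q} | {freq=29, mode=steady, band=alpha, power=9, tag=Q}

The common property of the 'Positive' items is: band is alpha. No 'Negative' item has it.
Positive: {freq=25, mode=steady, band=alpha, power=15, tag=Q}, since band is alpha.
Positive: {freq=29, mode=steady, band=alpha, power=9, tag=Q}, since band is alpha.

Positive, Positive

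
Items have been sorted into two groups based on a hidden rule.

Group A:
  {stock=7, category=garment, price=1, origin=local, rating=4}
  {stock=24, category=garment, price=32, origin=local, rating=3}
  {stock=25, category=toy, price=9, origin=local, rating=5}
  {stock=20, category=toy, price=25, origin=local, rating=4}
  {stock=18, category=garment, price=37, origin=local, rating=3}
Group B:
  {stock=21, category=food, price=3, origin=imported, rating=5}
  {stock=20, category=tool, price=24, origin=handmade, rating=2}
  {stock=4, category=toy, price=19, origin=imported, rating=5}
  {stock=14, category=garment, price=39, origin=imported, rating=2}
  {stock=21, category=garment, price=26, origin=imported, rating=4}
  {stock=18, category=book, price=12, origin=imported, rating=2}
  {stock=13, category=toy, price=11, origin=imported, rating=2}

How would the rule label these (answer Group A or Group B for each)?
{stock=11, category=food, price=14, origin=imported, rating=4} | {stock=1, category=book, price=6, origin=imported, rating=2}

Group B, Group B

Rule: origin is local. This holds for each 'Group A' example and fails for each 'Group B' one.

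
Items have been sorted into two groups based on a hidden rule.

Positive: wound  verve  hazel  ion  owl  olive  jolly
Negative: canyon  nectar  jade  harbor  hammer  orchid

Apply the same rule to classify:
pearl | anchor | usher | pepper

Positive, Negative, Positive, Negative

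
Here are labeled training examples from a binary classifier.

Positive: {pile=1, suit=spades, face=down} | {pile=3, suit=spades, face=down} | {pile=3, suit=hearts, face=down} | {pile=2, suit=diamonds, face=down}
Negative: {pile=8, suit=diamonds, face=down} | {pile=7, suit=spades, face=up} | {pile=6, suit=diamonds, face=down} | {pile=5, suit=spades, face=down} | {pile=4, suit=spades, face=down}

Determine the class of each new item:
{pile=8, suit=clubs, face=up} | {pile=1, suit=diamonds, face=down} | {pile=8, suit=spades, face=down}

The pattern is that an item is 'Positive' exactly when: pile ≤ 3.

Negative, Positive, Negative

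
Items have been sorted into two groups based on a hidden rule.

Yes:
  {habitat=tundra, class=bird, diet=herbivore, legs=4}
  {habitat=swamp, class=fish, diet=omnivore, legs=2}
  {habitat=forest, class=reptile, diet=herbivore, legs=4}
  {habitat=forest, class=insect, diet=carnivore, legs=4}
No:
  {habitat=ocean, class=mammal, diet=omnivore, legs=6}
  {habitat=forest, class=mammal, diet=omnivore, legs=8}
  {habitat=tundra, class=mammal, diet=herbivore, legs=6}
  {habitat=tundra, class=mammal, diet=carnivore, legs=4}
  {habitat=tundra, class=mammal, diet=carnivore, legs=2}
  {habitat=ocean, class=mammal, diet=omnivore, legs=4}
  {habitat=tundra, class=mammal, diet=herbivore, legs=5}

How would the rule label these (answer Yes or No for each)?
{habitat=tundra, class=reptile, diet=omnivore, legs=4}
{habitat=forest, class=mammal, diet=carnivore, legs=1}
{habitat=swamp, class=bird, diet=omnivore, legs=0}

Yes, No, Yes

Rule: class is not mammal. This holds for each 'Yes' example and fails for each 'No' one.
Yes: {habitat=tundra, class=reptile, diet=omnivore, legs=4}, since class is reptile. No: {habitat=forest, class=mammal, diet=carnivore, legs=1}, since class is mammal. Yes: {habitat=swamp, class=bird, diet=omnivore, legs=0}, since class is bird.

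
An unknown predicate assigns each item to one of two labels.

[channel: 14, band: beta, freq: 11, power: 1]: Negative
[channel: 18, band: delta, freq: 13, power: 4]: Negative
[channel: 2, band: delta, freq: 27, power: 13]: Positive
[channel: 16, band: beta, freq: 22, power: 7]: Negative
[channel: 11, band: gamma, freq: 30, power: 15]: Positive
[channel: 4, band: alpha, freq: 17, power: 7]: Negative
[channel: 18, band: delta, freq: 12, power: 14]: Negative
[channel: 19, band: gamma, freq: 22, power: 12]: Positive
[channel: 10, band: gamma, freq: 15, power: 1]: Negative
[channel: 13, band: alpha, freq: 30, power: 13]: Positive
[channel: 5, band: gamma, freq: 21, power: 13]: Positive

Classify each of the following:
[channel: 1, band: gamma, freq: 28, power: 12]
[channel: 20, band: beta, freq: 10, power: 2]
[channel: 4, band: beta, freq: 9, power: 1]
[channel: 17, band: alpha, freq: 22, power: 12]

Positive, Negative, Negative, Positive

The simplest hypothesis consistent with all the labels is: power ≥ 12 AND freq ≥ 13.
[channel: 1, band: gamma, freq: 28, power: 12]: power = 12, freq = 28 — qualifies, so Positive. [channel: 20, band: beta, freq: 10, power: 2]: power = 2, freq = 10 — doesn't qualify, so Negative. [channel: 4, band: beta, freq: 9, power: 1]: power = 1, freq = 9 — doesn't qualify, so Negative. [channel: 17, band: alpha, freq: 22, power: 12]: power = 12, freq = 22 — qualifies, so Positive.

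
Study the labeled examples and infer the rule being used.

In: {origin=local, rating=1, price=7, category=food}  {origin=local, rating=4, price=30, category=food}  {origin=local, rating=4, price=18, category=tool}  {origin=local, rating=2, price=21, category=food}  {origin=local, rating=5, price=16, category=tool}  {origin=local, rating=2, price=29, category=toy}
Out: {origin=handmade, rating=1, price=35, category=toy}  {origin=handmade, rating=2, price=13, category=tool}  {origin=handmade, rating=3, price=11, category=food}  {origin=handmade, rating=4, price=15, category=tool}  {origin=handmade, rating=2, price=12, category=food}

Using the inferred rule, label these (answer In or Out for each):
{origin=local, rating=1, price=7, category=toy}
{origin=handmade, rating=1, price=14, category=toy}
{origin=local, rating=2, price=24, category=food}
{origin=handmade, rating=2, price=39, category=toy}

In, Out, In, Out

The pattern is that an item is 'In' exactly when: origin is local.
{origin=local, rating=1, price=7, category=toy} → origin is local → In. {origin=handmade, rating=1, price=14, category=toy} → origin is handmade → Out. {origin=local, rating=2, price=24, category=food} → origin is local → In. {origin=handmade, rating=2, price=39, category=toy} → origin is handmade → Out.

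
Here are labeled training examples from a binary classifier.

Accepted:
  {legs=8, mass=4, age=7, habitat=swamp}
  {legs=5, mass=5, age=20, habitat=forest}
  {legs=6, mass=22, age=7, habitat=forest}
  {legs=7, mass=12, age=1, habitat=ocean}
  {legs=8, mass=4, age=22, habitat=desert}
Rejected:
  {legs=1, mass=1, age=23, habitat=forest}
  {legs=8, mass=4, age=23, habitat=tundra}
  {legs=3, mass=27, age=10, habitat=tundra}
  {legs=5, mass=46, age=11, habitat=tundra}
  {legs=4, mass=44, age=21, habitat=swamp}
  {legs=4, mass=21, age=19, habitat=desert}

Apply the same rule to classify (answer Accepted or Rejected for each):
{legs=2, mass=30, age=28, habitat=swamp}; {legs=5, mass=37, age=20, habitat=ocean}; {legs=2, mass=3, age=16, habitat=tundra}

Rejected, Accepted, Rejected

One predicate separates the groups cleanly: habitat is not tundra AND legs ≥ 5.
{legs=2, mass=30, age=28, habitat=swamp} → habitat is swamp, legs = 2 → Rejected.
{legs=5, mass=37, age=20, habitat=ocean} → habitat is ocean, legs = 5 → Accepted.
{legs=2, mass=3, age=16, habitat=tundra} → habitat is tundra, legs = 2 → Rejected.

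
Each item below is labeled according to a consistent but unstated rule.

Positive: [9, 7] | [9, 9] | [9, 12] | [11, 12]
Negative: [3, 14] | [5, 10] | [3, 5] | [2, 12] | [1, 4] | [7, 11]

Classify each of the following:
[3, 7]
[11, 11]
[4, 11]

The rule appears to be: first ≥ 9.

Negative, Positive, Negative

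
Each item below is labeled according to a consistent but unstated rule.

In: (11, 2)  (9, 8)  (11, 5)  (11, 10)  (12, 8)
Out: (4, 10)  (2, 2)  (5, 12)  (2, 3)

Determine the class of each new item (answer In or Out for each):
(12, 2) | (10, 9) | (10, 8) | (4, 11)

In, In, In, Out

'In' ⟺ first > second.
(12, 2): In (12 > 2). (10, 9): In (10 > 9). (10, 8): In (10 > 8). (4, 11): Out (4 < 11).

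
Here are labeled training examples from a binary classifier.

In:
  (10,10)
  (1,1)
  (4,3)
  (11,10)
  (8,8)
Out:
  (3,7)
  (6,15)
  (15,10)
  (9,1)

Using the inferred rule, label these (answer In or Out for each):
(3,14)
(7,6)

The rule appears to be: |first − second| ≤ 1.
(3,14): Out (|3−14| = 11). (7,6): In (|7−6| = 1).

Out, In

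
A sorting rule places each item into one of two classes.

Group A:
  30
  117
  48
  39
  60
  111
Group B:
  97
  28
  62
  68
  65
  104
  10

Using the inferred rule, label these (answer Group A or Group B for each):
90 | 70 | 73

Group A, Group B, Group B

The classifier is using: multiple of 3.
90: Group A (90 = 3·30). 70: Group B (70 = 3·23 + 1). 73: Group B (73 = 3·24 + 1).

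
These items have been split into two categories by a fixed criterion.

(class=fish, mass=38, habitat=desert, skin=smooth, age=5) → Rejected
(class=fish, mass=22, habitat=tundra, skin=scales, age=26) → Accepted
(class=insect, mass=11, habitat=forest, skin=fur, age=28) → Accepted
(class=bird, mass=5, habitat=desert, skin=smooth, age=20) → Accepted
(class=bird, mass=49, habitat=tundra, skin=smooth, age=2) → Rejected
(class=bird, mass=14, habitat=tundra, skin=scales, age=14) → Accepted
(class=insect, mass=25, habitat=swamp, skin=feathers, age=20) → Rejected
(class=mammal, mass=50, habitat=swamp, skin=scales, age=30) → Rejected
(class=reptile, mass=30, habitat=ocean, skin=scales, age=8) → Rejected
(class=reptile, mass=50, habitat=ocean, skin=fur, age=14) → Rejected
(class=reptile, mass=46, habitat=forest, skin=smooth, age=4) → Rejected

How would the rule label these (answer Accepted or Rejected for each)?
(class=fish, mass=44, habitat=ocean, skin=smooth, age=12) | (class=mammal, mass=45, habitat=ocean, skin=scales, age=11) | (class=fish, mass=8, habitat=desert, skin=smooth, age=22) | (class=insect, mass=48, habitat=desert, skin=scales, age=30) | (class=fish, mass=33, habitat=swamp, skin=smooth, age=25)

A rule that fits every label: mass ≤ 22 — true of each 'Accepted' example, false of each 'Rejected' one.
(class=fish, mass=44, habitat=ocean, skin=smooth, age=12): mass = 44 — doesn't qualify, so Rejected.
(class=mammal, mass=45, habitat=ocean, skin=scales, age=11): mass = 45 — doesn't qualify, so Rejected.
(class=fish, mass=8, habitat=desert, skin=smooth, age=22): mass = 8 — matches, so Accepted.
(class=insect, mass=48, habitat=desert, skin=scales, age=30): mass = 48 — doesn't qualify, so Rejected.
(class=fish, mass=33, habitat=swamp, skin=smooth, age=25): mass = 33 — doesn't qualify, so Rejected.

Rejected, Rejected, Accepted, Rejected, Rejected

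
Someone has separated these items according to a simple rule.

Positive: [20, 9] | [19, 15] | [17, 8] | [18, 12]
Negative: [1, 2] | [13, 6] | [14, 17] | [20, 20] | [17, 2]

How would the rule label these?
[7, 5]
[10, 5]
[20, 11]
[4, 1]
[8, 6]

Negative, Negative, Positive, Negative, Negative

The rule appears to be: first > second AND sum ≥ 25.
[7, 5] → 7 > 5, 7+5 = 12 → Negative.
[10, 5] → 10 > 5, 10+5 = 15 → Negative.
[20, 11] → 20 > 11, 20+11 = 31 → Positive.
[4, 1] → 4 > 1, 4+1 = 5 → Negative.
[8, 6] → 8 > 6, 8+6 = 14 → Negative.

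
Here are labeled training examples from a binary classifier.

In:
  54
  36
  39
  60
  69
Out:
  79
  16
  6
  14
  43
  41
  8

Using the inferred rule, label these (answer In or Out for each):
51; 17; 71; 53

In, Out, Out, Out

The rule appears to be: multiple of 3 AND at least 8.
51: 51 = 3·17, 51 ≥ 8 — fits, so In.
17: 17 = 3·5 + 2, 17 ≥ 8 — does not pass, so Out.
71: 71 = 3·23 + 2, 71 ≥ 8 — does not pass, so Out.
53: 53 = 3·17 + 2, 53 ≥ 8 — does not pass, so Out.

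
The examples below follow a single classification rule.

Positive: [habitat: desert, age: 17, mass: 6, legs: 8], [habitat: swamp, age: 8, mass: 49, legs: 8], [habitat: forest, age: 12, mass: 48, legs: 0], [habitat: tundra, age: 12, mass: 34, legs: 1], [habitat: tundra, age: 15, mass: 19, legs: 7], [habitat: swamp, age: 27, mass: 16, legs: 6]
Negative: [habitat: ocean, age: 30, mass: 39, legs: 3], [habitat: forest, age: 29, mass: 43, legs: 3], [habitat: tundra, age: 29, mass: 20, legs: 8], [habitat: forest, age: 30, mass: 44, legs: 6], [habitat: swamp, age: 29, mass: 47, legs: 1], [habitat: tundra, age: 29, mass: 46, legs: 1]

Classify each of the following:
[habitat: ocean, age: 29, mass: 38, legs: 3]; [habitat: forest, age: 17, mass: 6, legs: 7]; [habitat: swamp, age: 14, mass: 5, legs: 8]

Negative, Positive, Positive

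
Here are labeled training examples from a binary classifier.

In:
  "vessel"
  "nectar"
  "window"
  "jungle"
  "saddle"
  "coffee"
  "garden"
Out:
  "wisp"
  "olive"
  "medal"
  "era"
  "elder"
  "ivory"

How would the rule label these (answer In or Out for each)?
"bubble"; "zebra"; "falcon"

The common property of the 'In' items is: length 6. No 'Out' item has it.
"bubble": In (length 6). "zebra": Out (length 5). "falcon": In (length 6).

In, Out, In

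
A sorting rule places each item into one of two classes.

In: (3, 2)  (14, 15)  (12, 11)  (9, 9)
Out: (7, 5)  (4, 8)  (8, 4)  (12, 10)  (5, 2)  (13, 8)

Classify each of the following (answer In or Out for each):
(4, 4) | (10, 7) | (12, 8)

The simplest hypothesis consistent with all the labels is: |first − second| ≤ 1.
In: (4, 4), since |4−4| = 0.
Out: (10, 7), since |10−7| = 3.
Out: (12, 8), since |12−8| = 4.

In, Out, Out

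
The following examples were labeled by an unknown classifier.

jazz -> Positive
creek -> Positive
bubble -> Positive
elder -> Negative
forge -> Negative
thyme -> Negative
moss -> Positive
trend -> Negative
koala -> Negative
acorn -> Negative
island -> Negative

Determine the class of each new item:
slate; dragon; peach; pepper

Negative, Negative, Negative, Positive

A rule that fits every label: has a double letter — true of each 'Positive' example, false of each 'Negative' one.
slate: Negative (no doubled letter). dragon: Negative (no doubled letter). peach: Negative (no doubled letter). pepper: Positive ('pp' doubled).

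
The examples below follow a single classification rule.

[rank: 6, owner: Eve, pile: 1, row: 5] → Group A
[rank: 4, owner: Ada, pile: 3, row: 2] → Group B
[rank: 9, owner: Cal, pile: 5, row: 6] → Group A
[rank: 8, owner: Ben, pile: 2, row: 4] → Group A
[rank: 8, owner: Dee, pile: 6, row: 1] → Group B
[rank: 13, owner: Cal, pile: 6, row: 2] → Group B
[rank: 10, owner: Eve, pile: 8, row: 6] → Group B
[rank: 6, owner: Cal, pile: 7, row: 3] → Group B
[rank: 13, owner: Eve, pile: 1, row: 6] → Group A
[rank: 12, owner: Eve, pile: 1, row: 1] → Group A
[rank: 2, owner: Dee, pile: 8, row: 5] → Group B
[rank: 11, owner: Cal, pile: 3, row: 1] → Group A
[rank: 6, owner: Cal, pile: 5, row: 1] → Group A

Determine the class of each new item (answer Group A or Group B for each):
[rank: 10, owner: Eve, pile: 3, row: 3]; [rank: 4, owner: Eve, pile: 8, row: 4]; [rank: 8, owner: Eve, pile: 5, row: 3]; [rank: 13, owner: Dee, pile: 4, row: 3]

Rule: rank ≥ 6 AND pile ≤ 5. This holds for each 'Group A' example and fails for each 'Group B' one.
[rank: 10, owner: Eve, pile: 3, row: 3]: rank = 10, pile = 3 — fits, so Group A. [rank: 4, owner: Eve, pile: 8, row: 4]: rank = 4, pile = 8 — fails the rule, so Group B. [rank: 8, owner: Eve, pile: 5, row: 3]: rank = 8, pile = 5 — fits, so Group A. [rank: 13, owner: Dee, pile: 4, row: 3]: rank = 13, pile = 4 — fits, so Group A.

Group A, Group B, Group A, Group A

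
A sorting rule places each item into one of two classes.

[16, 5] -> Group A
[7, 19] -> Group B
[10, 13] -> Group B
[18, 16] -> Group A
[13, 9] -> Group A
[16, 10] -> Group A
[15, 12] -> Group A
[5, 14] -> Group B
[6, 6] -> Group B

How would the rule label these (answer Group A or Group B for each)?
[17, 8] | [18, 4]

Group A, Group A

A rule that fits every label: first > second — true of each 'Group A' example, false of each 'Group B' one.
[17, 8] — 17 > 8, hence Group A. [18, 4] — 18 > 4, hence Group A.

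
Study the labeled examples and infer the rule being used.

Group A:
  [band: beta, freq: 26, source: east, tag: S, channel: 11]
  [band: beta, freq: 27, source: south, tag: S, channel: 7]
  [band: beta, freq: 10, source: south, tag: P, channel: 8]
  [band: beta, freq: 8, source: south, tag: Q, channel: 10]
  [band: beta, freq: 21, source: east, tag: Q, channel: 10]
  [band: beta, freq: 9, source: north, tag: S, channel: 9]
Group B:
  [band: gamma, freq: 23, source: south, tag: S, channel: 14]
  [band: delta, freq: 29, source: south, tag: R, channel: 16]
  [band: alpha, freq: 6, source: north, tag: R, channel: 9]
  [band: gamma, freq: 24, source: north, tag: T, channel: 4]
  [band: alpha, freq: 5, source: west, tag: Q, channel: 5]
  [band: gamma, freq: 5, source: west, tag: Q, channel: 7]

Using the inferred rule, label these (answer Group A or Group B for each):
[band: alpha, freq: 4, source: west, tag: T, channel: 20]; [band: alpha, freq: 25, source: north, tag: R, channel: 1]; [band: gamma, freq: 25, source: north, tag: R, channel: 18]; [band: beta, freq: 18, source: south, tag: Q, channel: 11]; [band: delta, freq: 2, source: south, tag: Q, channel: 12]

Rule: band is beta. This holds for each 'Group A' example and fails for each 'Group B' one.
[band: alpha, freq: 4, source: west, tag: T, channel: 20]: band is alpha — fails this test, so Group B.
[band: alpha, freq: 25, source: north, tag: R, channel: 1]: band is alpha — fails this test, so Group B.
[band: gamma, freq: 25, source: north, tag: R, channel: 18]: band is gamma — fails this test, so Group B.
[band: beta, freq: 18, source: south, tag: Q, channel: 11]: band is beta — has this property, so Group A.
[band: delta, freq: 2, source: south, tag: Q, channel: 12]: band is delta — fails this test, so Group B.

Group B, Group B, Group B, Group A, Group B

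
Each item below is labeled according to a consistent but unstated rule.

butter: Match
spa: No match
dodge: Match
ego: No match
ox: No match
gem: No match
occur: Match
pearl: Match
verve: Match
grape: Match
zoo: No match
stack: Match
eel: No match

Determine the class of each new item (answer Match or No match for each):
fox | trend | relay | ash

'Match' ⟺ length ≥ 5.
fox: No match (length 3). trend: Match (length 5). relay: Match (length 5). ash: No match (length 3).

No match, Match, Match, No match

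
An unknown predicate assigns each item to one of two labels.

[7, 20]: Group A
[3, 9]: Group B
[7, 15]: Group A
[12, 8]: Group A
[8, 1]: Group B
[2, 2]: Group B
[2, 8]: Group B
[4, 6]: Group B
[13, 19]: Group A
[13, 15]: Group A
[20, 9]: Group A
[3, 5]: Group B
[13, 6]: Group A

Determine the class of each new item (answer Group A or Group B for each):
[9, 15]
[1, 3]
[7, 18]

'Group A' ⟺ sum ≥ 19.
[9, 15] → 9+15 = 24 → Group A.
[1, 3] → 1+3 = 4 → Group B.
[7, 18] → 7+18 = 25 → Group A.

Group A, Group B, Group A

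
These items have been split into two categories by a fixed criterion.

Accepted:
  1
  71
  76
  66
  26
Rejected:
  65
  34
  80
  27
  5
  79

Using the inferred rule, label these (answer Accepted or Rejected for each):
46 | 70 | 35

The common property of the 'Accepted' items is: ≡ 1 (mod 5). No 'Rejected' item has it.
46 → 46 mod 5 = 1 → Accepted. 70 → 70 mod 5 = 0 → Rejected. 35 → 35 mod 5 = 0 → Rejected.

Accepted, Rejected, Rejected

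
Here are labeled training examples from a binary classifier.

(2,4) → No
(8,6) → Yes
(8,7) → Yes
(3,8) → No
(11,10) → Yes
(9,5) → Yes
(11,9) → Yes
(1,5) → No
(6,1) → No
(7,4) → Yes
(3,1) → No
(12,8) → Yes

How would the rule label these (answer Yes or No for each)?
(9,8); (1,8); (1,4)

The common property of the 'Yes' items is: first ≥ 7. No 'No' item has it.
(9,8): first 9 — fits, so Yes. (1,8): first 1 — does not pass, so No. (1,4): first 1 — does not pass, so No.

Yes, No, No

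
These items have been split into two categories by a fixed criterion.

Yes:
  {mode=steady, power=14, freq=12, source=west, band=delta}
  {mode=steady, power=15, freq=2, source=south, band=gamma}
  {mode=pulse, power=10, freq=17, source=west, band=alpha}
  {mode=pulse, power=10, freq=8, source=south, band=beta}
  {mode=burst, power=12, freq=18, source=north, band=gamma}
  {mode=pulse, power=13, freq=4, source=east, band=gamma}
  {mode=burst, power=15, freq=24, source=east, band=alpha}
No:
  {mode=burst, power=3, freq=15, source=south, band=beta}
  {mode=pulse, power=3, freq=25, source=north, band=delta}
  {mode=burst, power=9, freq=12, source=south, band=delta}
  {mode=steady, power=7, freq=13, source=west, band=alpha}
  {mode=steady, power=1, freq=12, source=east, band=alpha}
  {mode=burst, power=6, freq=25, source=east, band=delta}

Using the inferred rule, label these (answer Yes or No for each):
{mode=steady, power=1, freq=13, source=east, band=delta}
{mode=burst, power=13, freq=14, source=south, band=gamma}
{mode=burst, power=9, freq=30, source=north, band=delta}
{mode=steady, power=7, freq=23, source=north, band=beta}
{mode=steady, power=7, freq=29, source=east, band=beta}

'Yes' ⟺ power ≥ 10.
{mode=steady, power=1, freq=13, source=east, band=delta}: power = 1 — does not fit, so No.
{mode=burst, power=13, freq=14, source=south, band=gamma}: power = 13 — fits, so Yes.
{mode=burst, power=9, freq=30, source=north, band=delta}: power = 9 — does not fit, so No.
{mode=steady, power=7, freq=23, source=north, band=beta}: power = 7 — does not fit, so No.
{mode=steady, power=7, freq=29, source=east, band=beta}: power = 7 — does not fit, so No.

No, Yes, No, No, No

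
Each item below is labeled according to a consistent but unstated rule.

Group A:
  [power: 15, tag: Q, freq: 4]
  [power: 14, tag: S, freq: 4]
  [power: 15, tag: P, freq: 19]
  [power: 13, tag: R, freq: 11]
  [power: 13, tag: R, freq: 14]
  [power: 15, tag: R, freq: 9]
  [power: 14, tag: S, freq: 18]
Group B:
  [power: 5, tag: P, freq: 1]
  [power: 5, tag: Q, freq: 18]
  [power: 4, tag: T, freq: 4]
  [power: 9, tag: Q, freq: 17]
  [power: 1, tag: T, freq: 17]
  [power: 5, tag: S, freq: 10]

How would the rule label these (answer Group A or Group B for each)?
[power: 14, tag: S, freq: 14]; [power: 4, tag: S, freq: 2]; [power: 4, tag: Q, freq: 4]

Group A, Group B, Group B

The simplest hypothesis consistent with all the labels is: power ≥ 13.
[power: 14, tag: S, freq: 14] → power = 14 → Group A. [power: 4, tag: S, freq: 2] → power = 4 → Group B. [power: 4, tag: Q, freq: 4] → power = 4 → Group B.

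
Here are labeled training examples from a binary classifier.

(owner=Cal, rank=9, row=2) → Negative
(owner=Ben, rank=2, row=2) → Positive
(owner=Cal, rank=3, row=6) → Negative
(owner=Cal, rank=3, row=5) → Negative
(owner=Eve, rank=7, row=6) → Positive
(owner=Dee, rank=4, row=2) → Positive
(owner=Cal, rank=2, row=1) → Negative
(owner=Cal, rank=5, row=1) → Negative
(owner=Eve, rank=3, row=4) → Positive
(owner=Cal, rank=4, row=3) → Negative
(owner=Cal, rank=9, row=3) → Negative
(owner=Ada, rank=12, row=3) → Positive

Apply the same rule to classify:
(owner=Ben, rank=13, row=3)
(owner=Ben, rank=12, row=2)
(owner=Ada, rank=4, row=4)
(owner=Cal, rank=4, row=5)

The distinguishing property — owner is not Cal — holds for all the 'Positive' cases and none of the 'Negative' cases.

Positive, Positive, Positive, Negative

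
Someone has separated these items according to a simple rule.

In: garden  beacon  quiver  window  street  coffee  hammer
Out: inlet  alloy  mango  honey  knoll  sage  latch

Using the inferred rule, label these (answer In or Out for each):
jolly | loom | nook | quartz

Out, Out, Out, In

The rule appears to be: length 6.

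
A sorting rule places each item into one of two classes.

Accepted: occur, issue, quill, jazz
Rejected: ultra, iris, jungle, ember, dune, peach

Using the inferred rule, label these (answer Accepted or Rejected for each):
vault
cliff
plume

The distinguishing property — has a double letter — holds for all the 'Accepted' cases and none of the 'Rejected' cases.
vault: Rejected (no doubled letter). cliff: Accepted ('ff' doubled). plume: Rejected (no doubled letter).

Rejected, Accepted, Rejected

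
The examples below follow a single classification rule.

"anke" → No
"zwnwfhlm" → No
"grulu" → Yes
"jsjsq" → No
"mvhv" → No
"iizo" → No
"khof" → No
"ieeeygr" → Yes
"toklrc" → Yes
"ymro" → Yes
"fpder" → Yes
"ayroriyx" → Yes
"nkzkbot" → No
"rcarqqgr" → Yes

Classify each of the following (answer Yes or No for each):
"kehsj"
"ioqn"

Every 'Yes' example satisfies: contains 'r'. None of the 'No' examples do.
"kehsj" — no 'r', hence No.
"ioqn" — no 'r', hence No.

No, No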